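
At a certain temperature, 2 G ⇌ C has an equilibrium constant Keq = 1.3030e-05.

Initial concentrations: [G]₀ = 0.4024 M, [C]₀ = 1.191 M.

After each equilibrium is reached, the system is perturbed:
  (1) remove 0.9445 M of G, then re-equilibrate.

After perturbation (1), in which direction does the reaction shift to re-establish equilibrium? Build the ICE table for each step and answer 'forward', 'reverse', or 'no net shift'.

Direction: reverse

Q₀ = 7.355 vs Keq = 1.3030e-05 ⇒ Q>K, reverse
Step 1:
                    G           C
  I            0.4024       1.191
  C             2.382      -1.191
  E             2.784  1.0101e-04
  solve Keq expr → x = -1.191; check Q = 1.3030e-05
Then remove 0.9445 M of G.
Step 2:
                    G           C
  I              1.84  1.0101e-04
  C        1.1380e-04 -5.6900e-05
  E              1.84  4.4105e-05
  solve Keq expr → x = -5.6900e-05; check Q = 1.3030e-05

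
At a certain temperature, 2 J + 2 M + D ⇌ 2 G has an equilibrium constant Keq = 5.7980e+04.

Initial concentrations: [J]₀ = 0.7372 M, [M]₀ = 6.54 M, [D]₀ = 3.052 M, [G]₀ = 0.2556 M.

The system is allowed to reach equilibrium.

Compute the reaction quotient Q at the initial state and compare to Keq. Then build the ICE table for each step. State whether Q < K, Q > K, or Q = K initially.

Q₀ = 9.2090e-04; Q < K (proceeds forward)

Q₀ = 9.2090e-04 vs Keq = 5.7980e+04 ⇒ Q<K, forward
Step 1:
                    J           M           D           G
  I            0.7372        6.54       3.052      0.2556
  C           -0.7368     -0.7368     -0.3684      0.7368
  E        4.3351e-04       5.803       2.684      0.9924
  solve Keq expr → x = 0.3684; check Q = 5.7980e+04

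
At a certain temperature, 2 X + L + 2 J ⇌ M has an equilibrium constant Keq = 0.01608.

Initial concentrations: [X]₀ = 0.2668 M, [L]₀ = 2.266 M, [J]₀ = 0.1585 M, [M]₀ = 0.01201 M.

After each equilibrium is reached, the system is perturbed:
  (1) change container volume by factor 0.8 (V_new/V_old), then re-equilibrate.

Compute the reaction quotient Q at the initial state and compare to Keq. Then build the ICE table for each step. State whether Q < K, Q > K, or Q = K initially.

Q₀ = 2.964 vs Keq = 0.01608 ⇒ Q>K, reverse
Step 1:
                    X           L           J           M
  init         0.2668       2.266      0.1585     0.01201
  Δ           0.02381     0.01191     0.02381    -0.01191
  eq           0.2906       2.278      0.1823  1.0282e-04
  solve Keq expr → x = -0.01191; check Q = 0.01608
Then change container volume by factor 0.8 (V_new/V_old).
Step 2:
                    X           L           J           M
  init         0.3633       2.847      0.2279  1.2853e-04
  Δ       -3.6721e-04 -1.8360e-04 -3.6721e-04  1.8360e-04
  eq           0.3629       2.847      0.2275  3.1213e-04
  solve Keq expr → x = 1.8360e-04; check Q = 0.01608

Q₀ = 2.964; Q > K (proceeds reverse)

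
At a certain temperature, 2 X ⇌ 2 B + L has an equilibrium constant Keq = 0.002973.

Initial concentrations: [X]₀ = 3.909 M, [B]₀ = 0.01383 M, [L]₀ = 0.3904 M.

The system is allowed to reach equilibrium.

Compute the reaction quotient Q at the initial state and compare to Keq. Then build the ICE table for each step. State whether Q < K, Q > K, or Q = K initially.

Q₀ = 4.8868e-06; Q < K (proceeds forward)

Q₀ = 4.8868e-06 vs Keq = 0.002973 ⇒ Q<K, forward
Step 1:
                    X           B           L
  I             3.909     0.01383      0.3904
  C           -0.2616      0.2616      0.1308
  E             3.647      0.2755      0.5212
  solve Keq expr → x = 0.1308; check Q = 0.002973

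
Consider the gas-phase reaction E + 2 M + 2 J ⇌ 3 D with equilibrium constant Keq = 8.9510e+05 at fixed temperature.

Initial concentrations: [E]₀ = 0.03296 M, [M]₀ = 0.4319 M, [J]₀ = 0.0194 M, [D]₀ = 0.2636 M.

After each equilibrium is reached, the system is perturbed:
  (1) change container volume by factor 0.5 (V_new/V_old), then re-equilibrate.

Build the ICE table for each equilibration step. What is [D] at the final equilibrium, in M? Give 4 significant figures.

[D]_eq = 0.5815 M

Q₀ = 7916 vs Keq = 8.9510e+05 ⇒ Q<K, forward
Step 1:
                  E         M         J         D
  I         0.03296    0.4319    0.0194    0.2636
  C       -0.008437  -0.01687  -0.01687   0.02531
  E         0.02452     0.415  0.002526    0.2889
  solve Keq expr → x = 0.008437; check Q = 8.9510e+05
Then change container volume by factor 0.5 (V_new/V_old).
Step 2:
                  E         M         J         D
  I         0.04905    0.8301  0.005051    0.5778
  C       -0.001231 -0.002461 -0.002461  0.003692
  E         0.04782    0.8276   0.00259    0.5815
  solve Keq expr → x = 0.001231; check Q = 8.9510e+05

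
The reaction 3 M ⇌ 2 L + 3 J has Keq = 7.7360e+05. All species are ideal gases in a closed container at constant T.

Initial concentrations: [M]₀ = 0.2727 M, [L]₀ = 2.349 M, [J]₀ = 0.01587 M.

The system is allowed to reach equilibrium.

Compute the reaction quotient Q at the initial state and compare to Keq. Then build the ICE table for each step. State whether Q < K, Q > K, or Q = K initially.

Q₀ = 0.001088 vs Keq = 7.7360e+05 ⇒ Q<K, forward
Step 1:
                    M           L           J
  init         0.2727       2.349     0.01587
  Δ            -0.267       0.178       0.267
  eq         0.005716       2.527      0.2829
  solve Keq expr → x = 0.08899; check Q = 7.7360e+05

Q₀ = 0.001088; Q < K (proceeds forward)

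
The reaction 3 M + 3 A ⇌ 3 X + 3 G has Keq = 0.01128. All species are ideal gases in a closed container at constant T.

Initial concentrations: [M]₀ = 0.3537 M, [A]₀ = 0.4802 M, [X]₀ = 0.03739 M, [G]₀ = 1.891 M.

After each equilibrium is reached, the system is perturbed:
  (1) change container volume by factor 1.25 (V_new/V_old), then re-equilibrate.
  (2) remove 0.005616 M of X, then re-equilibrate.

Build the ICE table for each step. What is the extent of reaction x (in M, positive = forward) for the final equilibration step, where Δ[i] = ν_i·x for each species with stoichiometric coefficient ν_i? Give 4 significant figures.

x = 0.00168 M

Q₀ = 0.07214 vs Keq = 0.01128 ⇒ Q>K, reverse
Step 1:
                  M         A         X         G
  init       0.3537    0.4802   0.03739     1.891
  Δ         0.01551   0.01551  -0.01551  -0.01551
  eq         0.3692    0.4957   0.02188     1.875
  solve Keq expr → x = -0.005168; check Q = 0.01128
Then change container volume by factor 1.25 (V_new/V_old).
Step 2:
                  M         A         X         G
  init       0.2954    0.3966   0.01751       1.5
  Δ               0         0         0         0
  eq         0.2954    0.3966   0.01751       1.5
  solve Keq expr → x = 0; check Q = 0.01128
Then remove 0.005616 M of X.
Step 3:
                  M         A         X         G
  init       0.2954    0.3966   0.01189       1.5
  Δ       -0.005041 -0.005041  0.005041  0.005041
  eq         0.2903    0.3915   0.01693     1.505
  solve Keq expr → x = 0.00168; check Q = 0.01128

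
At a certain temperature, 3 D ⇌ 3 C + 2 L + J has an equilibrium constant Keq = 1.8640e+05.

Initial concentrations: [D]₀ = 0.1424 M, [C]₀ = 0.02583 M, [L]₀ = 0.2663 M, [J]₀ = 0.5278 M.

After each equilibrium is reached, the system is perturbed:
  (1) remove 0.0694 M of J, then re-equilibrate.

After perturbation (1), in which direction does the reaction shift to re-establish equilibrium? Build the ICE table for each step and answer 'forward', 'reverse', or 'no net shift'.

Q₀ = 2.2339e-04 vs Keq = 1.8640e+05 ⇒ Q<K, forward
Step 1:
                  D         C         L         J
  init       0.1424   0.02583    0.2663    0.5278
  Δ         -0.1412    0.1412   0.09411   0.04706
  eq       0.001231     0.167    0.3604    0.5749
  solve Keq expr → x = 0.04706; check Q = 1.8640e+05
Then remove 0.0694 M of J.
Step 2:
                  D         C         L         J
  init     0.001231     0.167    0.3604    0.5055
  Δ       -5.1230e-05 5.1230e-05 3.4154e-05 1.7077e-05
  eq        0.00118    0.1671    0.3604    0.5055
  solve Keq expr → x = 1.7077e-05; check Q = 1.8640e+05

Direction: forward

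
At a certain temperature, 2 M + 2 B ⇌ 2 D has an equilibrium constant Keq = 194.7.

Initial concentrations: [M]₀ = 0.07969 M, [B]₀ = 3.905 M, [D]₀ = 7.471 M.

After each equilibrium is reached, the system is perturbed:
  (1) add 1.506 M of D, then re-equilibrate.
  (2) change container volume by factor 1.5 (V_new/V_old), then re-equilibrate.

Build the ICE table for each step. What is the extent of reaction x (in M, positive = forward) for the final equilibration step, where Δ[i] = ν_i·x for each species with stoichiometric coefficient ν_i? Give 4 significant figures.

x = -0.02456 M

Q₀ = 576.4 vs Keq = 194.7 ⇒ Q>K, reverse
Step 1:
                   M          B          D
  Initial    0.07969      3.905      7.471
  Change     0.05455    0.05455   -0.05455
  Equil       0.1342       3.96      7.416
  solve Keq expr → x = -0.02727; check Q = 194.7
Then add 1.506 M of D.
Step 2:
                   M          B          D
  Initial     0.1342       3.96      8.922
  Change     0.02575    0.02575   -0.02575
  Equil         0.16      3.985      8.897
  solve Keq expr → x = -0.01288; check Q = 194.7
Then change container volume by factor 1.5 (V_new/V_old).
Step 3:
                   M          B          D
  Initial     0.1067      2.657      5.931
  Change     0.04912    0.04912   -0.04912
  Equil       0.1558      2.706      5.882
  solve Keq expr → x = -0.02456; check Q = 194.7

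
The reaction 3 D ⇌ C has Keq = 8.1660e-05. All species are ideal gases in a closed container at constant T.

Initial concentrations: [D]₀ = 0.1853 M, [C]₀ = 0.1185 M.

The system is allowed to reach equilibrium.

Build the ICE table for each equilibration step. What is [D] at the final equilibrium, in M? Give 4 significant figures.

[D]_eq = 0.5408 M

Q₀ = 18.62 vs Keq = 8.1660e-05 ⇒ Q>K, reverse
Step 1:
                   D          C
  I           0.1853     0.1185
  C           0.3555    -0.1185
  E           0.5408 1.2913e-05
  solve Keq expr → x = -0.1185; check Q = 8.1660e-05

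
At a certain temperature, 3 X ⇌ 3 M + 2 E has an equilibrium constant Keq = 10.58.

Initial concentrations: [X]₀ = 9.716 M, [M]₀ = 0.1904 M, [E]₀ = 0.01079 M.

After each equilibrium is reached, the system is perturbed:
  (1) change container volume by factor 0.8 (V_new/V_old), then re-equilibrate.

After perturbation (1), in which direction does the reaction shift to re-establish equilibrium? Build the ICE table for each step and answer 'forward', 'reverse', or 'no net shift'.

Direction: reverse

Q₀ = 8.7616e-10 vs Keq = 10.58 ⇒ Q<K, forward
Step 1:
                   X          M          E
  I            9.716     0.1904    0.01079
  C           -4.788      4.788      3.192
  E            4.928      4.979      3.203
  solve Keq expr → x = 1.596; check Q = 10.58
Then change container volume by factor 0.8 (V_new/V_old).
Step 2:
                   X          M          E
  I             6.16      6.223      4.004
  C             0.34      -0.34    -0.2267
  E              6.5      5.883      3.777
  solve Keq expr → x = -0.1133; check Q = 10.58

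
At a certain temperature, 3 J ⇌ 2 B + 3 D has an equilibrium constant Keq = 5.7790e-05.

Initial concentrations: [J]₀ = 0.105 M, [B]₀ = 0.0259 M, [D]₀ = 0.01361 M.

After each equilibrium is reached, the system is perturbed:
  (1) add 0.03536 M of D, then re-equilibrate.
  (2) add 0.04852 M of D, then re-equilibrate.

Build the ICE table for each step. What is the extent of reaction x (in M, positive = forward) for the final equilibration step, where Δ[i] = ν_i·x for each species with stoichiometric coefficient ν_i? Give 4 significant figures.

Q₀ = 1.4609e-06 vs Keq = 5.7790e-05 ⇒ Q<K, forward
Step 1:
                  J         B         D
  init        0.105    0.0259   0.01361
  Δ        -0.01694    0.0113   0.01694
  eq        0.08806    0.0372   0.03055
  solve Keq expr → x = 0.005648; check Q = 5.7790e-05
Then add 0.03536 M of D.
Step 2:
                  J         B         D
  init      0.08806    0.0372   0.06591
  Δ         0.01809  -0.01206  -0.01809
  eq         0.1061   0.02514   0.04782
  solve Keq expr → x = -0.00603; check Q = 5.7790e-05
Then add 0.04852 M of D.
Step 3:
                  J         B         D
  init       0.1061   0.02514   0.09634
  Δ          0.0162   -0.0108   -0.0162
  eq         0.1223   0.01434   0.08015
  solve Keq expr → x = -0.005399; check Q = 5.7790e-05

x = -0.005399 M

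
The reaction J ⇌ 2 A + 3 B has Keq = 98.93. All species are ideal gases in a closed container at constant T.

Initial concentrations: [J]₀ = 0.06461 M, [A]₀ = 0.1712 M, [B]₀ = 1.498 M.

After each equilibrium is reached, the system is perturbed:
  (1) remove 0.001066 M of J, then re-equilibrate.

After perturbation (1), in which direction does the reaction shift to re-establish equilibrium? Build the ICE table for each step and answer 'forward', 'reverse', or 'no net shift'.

Direction: reverse

Q₀ = 1.525 vs Keq = 98.93 ⇒ Q<K, forward
Step 1:
                   J          A          B
  init       0.06461     0.1712      1.498
  Δ         -0.06052      0.121     0.1816
  eq         0.00409     0.2922       1.68
  solve Keq expr → x = 0.06052; check Q = 98.93
Then remove 0.001066 M of J.
Step 2:
                   J          A          B
  init      0.003024     0.2922       1.68
  Δ       9.8944e-04  -0.001979  -0.002968
  eq        0.004014     0.2903      1.677
  solve Keq expr → x = -9.8944e-04; check Q = 98.93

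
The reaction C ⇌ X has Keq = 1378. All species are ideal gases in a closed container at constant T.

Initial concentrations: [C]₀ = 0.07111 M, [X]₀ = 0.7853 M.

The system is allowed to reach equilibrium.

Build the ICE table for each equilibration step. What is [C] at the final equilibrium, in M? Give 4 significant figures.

Q₀ = 11.04 vs Keq = 1378 ⇒ Q<K, forward
Step 1:
                   C          X
  Initial    0.07111     0.7853
  Change    -0.07049    0.07049
  Equil   6.2104e-04     0.8558
  solve Keq expr → x = 0.07049; check Q = 1378

[C]_eq = 6.2104e-04 M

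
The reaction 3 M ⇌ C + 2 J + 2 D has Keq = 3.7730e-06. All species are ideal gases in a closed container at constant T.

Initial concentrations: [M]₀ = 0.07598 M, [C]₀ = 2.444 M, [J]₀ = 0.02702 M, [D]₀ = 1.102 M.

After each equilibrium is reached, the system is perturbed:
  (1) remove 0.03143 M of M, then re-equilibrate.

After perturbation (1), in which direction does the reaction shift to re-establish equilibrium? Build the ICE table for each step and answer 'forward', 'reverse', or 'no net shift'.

Q₀ = 4.94 vs Keq = 3.7730e-06 ⇒ Q>K, reverse
Step 1:
                    M           C           J           D
  init        0.07598       2.444     0.02702       1.102
  Δ           0.04046    -0.01349    -0.02697    -0.02697
  eq           0.1164       2.431  4.6050e-05       1.075
  solve Keq expr → x = -0.01349; check Q = 3.7730e-06
Then remove 0.03143 M of M.
Step 2:
                    M           C           J           D
  init        0.08501       2.431  4.6050e-05       1.075
  Δ        2.5965e-05 -8.6550e-06 -1.7310e-05 -1.7310e-05
  eq          0.08504       2.431  2.8740e-05       1.075
  solve Keq expr → x = -8.6550e-06; check Q = 3.7730e-06

Direction: reverse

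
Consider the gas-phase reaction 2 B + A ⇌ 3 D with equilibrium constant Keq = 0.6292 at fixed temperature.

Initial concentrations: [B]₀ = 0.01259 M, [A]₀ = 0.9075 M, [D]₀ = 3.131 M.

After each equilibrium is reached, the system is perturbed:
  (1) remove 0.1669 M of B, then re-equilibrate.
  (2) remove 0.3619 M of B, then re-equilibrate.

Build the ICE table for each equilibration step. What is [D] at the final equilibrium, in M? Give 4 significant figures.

Q₀ = 2.1338e+05 vs Keq = 0.6292 ⇒ Q>K, reverse
Step 1:
                    B           A           D
  I           0.01259      0.9075       3.131
  C             1.296      0.6478      -1.943
  E             1.308       1.555       1.188
  solve Keq expr → x = -0.6478; check Q = 0.6292
Then remove 0.1669 M of B.
Step 2:
                    B           A           D
  I             1.141       1.555       1.188
  C           0.04595     0.02297    -0.06892
  E             1.187       1.578       1.119
  solve Keq expr → x = -0.02297; check Q = 0.6292
Then remove 0.3619 M of B.
Step 3:
                    B           A           D
  I            0.8254       1.578       1.119
  C             0.105     0.05248     -0.1574
  E            0.9303       1.631      0.9612
  solve Keq expr → x = -0.05248; check Q = 0.6292

[D]_eq = 0.9612 M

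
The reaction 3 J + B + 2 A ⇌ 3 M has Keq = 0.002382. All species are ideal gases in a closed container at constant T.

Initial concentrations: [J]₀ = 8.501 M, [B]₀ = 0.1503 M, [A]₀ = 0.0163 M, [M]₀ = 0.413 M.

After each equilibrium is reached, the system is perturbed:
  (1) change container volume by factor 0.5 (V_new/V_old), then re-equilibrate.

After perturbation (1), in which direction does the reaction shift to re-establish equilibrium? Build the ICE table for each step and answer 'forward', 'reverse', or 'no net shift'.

Q₀ = 2.871 vs Keq = 0.002382 ⇒ Q>K, reverse
Step 1:
                   J          B          A          M
  Initial      8.501     0.1503     0.0163      0.413
  Change      0.2095    0.06983     0.1397    -0.2095
  Equil         8.71     0.2201      0.156     0.2035
  solve Keq expr → x = -0.06983; check Q = 0.002382
Then change container volume by factor 0.5 (V_new/V_old).
Step 2:
                   J          B          A          M
  Initial      17.42     0.4403     0.3119      0.407
  Change     -0.1671   -0.05569    -0.1114     0.1671
  Equil        17.25     0.3846     0.2005     0.5741
  solve Keq expr → x = 0.05569; check Q = 0.002382

Direction: forward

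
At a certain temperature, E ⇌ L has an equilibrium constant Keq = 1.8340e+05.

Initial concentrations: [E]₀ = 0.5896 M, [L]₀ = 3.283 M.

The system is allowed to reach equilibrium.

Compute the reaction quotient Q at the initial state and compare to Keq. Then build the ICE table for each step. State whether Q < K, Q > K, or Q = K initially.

Q₀ = 5.568; Q < K (proceeds forward)

Q₀ = 5.568 vs Keq = 1.8340e+05 ⇒ Q<K, forward
Step 1:
                   E          L
  Initial     0.5896      3.283
  Change     -0.5896     0.5896
  Equil   2.1115e-05      3.873
  solve Keq expr → x = 0.5896; check Q = 1.8340e+05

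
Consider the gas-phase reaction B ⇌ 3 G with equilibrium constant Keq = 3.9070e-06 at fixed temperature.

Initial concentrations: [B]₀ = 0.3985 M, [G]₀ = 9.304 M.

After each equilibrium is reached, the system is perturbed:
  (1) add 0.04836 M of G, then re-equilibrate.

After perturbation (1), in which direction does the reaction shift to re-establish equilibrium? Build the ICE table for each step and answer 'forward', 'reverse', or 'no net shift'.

Q₀ = 2021 vs Keq = 3.9070e-06 ⇒ Q>K, reverse
Step 1:
                    B           G
  init         0.3985       9.304
  Δ             3.093       -9.28
  eq            3.492     0.02389
  solve Keq expr → x = -3.093; check Q = 3.9070e-06
Then add 0.04836 M of G.
Step 2:
                    B           G
  init          3.492     0.07225
  Δ           0.01611    -0.04832
  eq            3.508     0.02393
  solve Keq expr → x = -0.01611; check Q = 3.9070e-06

Direction: reverse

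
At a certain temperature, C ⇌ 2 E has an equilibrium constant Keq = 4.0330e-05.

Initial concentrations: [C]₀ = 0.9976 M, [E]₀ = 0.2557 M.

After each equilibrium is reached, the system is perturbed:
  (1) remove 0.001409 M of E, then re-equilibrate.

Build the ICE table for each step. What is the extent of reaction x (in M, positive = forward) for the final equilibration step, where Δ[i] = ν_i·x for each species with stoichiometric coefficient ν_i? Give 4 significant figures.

Q₀ = 0.06554 vs Keq = 4.0330e-05 ⇒ Q>K, reverse
Step 1:
                    C           E
  init         0.9976      0.2557
  Δ            0.1245      -0.249
  eq            1.122    0.006727
  solve Keq expr → x = -0.1245; check Q = 4.0330e-05
Then remove 0.001409 M of E.
Step 2:
                    C           E
  init          1.122    0.005318
  Δ       -7.0345e-04    0.001407
  eq            1.121    0.006725
  solve Keq expr → x = 7.0345e-04; check Q = 4.0330e-05

x = 7.0345e-04 M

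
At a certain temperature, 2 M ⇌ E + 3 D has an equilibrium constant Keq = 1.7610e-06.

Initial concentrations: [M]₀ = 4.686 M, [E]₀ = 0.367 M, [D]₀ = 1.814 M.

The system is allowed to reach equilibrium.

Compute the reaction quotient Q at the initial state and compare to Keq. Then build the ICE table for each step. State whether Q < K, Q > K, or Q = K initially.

Q₀ = 0.09976 vs Keq = 1.7610e-06 ⇒ Q>K, reverse
Step 1:
                    M           E           D
  I             4.686       0.367       1.814
  C            0.7337     -0.3669      -1.101
  E              5.42  1.4245e-04      0.7134
  solve Keq expr → x = -0.3669; check Q = 1.7610e-06

Q₀ = 0.09976; Q > K (proceeds reverse)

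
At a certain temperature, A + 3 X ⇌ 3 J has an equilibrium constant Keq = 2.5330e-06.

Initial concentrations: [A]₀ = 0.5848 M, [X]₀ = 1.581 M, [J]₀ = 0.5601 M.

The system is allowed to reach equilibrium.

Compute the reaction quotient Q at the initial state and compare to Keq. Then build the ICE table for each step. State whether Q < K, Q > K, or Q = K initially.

Q₀ = 0.07603; Q > K (proceeds reverse)

Q₀ = 0.07603 vs Keq = 2.5330e-06 ⇒ Q>K, reverse
Step 1:
                    A           X           J
  init         0.5848       1.581      0.5601
  Δ            0.1779      0.5338     -0.5338
  eq           0.7627       2.115     0.02634
  solve Keq expr → x = -0.1779; check Q = 2.5330e-06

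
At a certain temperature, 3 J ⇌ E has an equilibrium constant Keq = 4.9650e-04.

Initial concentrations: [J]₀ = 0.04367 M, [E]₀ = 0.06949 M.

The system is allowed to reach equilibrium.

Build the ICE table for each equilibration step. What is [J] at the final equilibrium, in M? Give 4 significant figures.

Q₀ = 834.4 vs Keq = 4.9650e-04 ⇒ Q>K, reverse
Step 1:
                  J         E
  Initial   0.04367   0.06949
  Change     0.2084  -0.06948
  Equil      0.2521 7.9565e-06
  solve Keq expr → x = -0.06948; check Q = 4.9650e-04

[J]_eq = 0.2521 M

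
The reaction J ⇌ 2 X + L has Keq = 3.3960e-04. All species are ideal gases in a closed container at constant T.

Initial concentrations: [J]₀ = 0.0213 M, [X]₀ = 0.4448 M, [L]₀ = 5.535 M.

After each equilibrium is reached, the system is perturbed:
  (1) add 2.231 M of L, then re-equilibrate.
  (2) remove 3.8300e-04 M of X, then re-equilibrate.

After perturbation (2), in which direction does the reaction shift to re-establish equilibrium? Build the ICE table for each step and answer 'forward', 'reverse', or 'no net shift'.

Q₀ = 51.41 vs Keq = 3.3960e-04 ⇒ Q>K, reverse
Step 1:
                  J         X         L
  I          0.0213    0.4448     5.535
  C          0.2204   -0.4409   -0.2204
  E          0.2417   0.00393     5.315
  solve Keq expr → x = -0.2204; check Q = 3.3960e-04
Then add 2.231 M of L.
Step 2:
                  J         X         L
  I          0.2417   0.00393     7.546
  C       3.1480e-04 -6.2960e-04 -3.1480e-04
  E           0.242  0.003301     7.545
  solve Keq expr → x = -3.1480e-04; check Q = 3.3960e-04
Then remove 3.8300e-04 M of X.
Step 3:
                  J         X         L
  I           0.242  0.002918     7.545
  C       -1.9083e-04 3.8166e-04 1.9083e-04
  E          0.2419  0.003299     7.545
  solve Keq expr → x = 1.9083e-04; check Q = 3.3960e-04

Direction: forward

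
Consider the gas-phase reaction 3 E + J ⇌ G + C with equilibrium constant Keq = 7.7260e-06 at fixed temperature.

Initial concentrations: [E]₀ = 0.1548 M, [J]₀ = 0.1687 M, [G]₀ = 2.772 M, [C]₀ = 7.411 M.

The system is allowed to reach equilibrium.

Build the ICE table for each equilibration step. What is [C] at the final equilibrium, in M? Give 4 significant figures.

Q₀ = 3.2828e+04 vs Keq = 7.7260e-06 ⇒ Q>K, reverse
Step 1:
                    E           J           G           C
  init         0.1548      0.1687       2.772       7.411
  Δ             8.307       2.769      -2.769      -2.769
  eq            8.462       2.938    0.002963       4.642
  solve Keq expr → x = -2.769; check Q = 7.7260e-06

[C]_eq = 4.642 M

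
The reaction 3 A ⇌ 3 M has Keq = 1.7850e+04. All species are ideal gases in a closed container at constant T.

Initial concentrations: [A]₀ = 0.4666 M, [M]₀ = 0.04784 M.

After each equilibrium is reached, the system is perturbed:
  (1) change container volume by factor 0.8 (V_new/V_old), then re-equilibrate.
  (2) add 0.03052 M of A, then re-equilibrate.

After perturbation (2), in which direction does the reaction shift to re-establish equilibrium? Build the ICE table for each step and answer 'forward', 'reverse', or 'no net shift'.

Direction: forward

Q₀ = 0.001078 vs Keq = 1.7850e+04 ⇒ Q<K, forward
Step 1:
                   A          M
  I           0.4666    0.04784
  C          -0.4476     0.4476
  E          0.01896     0.4955
  solve Keq expr → x = 0.1492; check Q = 1.7850e+04
Then change container volume by factor 0.8 (V_new/V_old).
Step 2:
                   A          M
  I           0.0237     0.6194
  C                0          0
  E           0.0237     0.6194
  solve Keq expr → x = 0; check Q = 1.7850e+04
Then add 0.03052 M of A.
Step 3:
                   A          M
  I          0.05422     0.6194
  C          -0.0294     0.0294
  E          0.02482     0.6487
  solve Keq expr → x = 0.009798; check Q = 1.7850e+04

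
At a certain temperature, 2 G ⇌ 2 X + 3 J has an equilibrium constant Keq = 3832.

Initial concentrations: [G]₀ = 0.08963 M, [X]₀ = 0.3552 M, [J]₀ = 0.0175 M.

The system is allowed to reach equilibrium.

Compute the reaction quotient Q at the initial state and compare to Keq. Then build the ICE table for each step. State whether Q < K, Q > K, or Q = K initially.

Q₀ = 8.4169e-05; Q < K (proceeds forward)

Q₀ = 8.4169e-05 vs Keq = 3832 ⇒ Q<K, forward
Step 1:
                   G          X          J
  I          0.08963     0.3552     0.0175
  C         -0.08921    0.08921     0.1338
  E       4.2255e-04     0.4444     0.1513
  solve Keq expr → x = 0.0446; check Q = 3832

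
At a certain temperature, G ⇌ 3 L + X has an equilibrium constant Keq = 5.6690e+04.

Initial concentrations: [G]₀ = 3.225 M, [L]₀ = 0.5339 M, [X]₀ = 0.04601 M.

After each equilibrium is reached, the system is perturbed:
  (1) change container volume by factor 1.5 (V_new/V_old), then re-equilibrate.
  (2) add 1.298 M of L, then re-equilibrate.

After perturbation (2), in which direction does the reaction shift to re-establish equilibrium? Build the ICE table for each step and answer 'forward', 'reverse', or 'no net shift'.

Direction: reverse

Q₀ = 0.002171 vs Keq = 5.6690e+04 ⇒ Q<K, forward
Step 1:
                   G          L          X
  init         3.225     0.5339    0.04601
  Δ           -3.168      9.503      3.168
  eq         0.05732      10.04      3.214
  solve Keq expr → x = 3.168; check Q = 5.6690e+04
Then change container volume by factor 1.5 (V_new/V_old).
Step 2:
                   G          L          X
  init       0.03821      6.691      2.142
  Δ         -0.02634    0.07902    0.02634
  eq         0.01187       6.77      2.169
  solve Keq expr → x = 0.02634; check Q = 5.6690e+04
Then add 1.298 M of L.
Step 3:
                   G          L          X
  init       0.01187      8.068      2.169
  Δ          0.00797   -0.02391   -0.00797
  eq         0.01984      8.044      2.161
  solve Keq expr → x = -0.00797; check Q = 5.6690e+04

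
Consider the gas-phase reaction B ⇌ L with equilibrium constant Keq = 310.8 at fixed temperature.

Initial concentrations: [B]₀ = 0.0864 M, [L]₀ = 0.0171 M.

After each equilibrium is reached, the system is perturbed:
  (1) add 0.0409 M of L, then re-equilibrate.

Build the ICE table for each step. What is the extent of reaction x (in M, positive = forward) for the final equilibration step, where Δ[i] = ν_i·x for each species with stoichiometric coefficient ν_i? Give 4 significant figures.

x = -1.3117e-04 M

Q₀ = 0.1979 vs Keq = 310.8 ⇒ Q<K, forward
Step 1:
                    B           L
  I            0.0864      0.0171
  C          -0.08607     0.08607
  E        3.3194e-04      0.1032
  solve Keq expr → x = 0.08607; check Q = 310.8
Then add 0.0409 M of L.
Step 2:
                    B           L
  I        3.3194e-04      0.1441
  C        1.3117e-04 -1.3117e-04
  E        4.6312e-04      0.1439
  solve Keq expr → x = -1.3117e-04; check Q = 310.8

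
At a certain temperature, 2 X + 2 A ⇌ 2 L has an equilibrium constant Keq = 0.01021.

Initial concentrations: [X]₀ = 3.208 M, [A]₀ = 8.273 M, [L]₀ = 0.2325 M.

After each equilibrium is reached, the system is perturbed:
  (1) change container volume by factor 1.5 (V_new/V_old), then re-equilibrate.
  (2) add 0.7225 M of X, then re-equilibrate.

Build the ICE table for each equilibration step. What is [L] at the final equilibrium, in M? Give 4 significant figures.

Q₀ = 7.6745e-05 vs Keq = 0.01021 ⇒ Q<K, forward
Step 1:
                   X          A          L
  init         3.208      8.273     0.2325
  Δ           -1.201     -1.201      1.201
  eq           2.007      7.072      1.434
  solve Keq expr → x = 0.6007; check Q = 0.01021
Then change container volume by factor 1.5 (V_new/V_old).
Step 2:
                   X          A          L
  init         1.338      4.714     0.9559
  Δ           0.1953     0.1953    -0.1953
  eq           1.533       4.91     0.7606
  solve Keq expr → x = -0.09766; check Q = 0.01021
Then add 0.7225 M of X.
Step 3:
                   X          A          L
  init         2.256       4.91     0.7606
  Δ          -0.2105    -0.2105     0.2105
  eq           2.045      4.699     0.9711
  solve Keq expr → x = 0.1053; check Q = 0.01021

[L]_eq = 0.9711 M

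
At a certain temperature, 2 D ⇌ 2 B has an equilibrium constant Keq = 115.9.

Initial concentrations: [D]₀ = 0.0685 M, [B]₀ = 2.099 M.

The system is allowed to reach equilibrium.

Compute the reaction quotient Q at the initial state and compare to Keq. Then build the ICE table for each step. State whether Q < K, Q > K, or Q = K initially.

Q₀ = 939; Q > K (proceeds reverse)

Q₀ = 939 vs Keq = 115.9 ⇒ Q>K, reverse
Step 1:
                    D           B
  I            0.0685       2.099
  C            0.1157     -0.1157
  E            0.1842       1.983
  solve Keq expr → x = -0.05786; check Q = 115.9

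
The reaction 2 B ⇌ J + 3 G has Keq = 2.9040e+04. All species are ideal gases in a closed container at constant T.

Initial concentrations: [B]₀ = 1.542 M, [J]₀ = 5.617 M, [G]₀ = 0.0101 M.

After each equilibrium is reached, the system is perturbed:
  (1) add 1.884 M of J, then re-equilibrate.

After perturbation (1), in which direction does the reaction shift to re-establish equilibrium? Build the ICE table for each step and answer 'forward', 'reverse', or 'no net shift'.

Direction: reverse

Q₀ = 2.4339e-06 vs Keq = 2.9040e+04 ⇒ Q<K, forward
Step 1:
                   B          J          G
  init         1.542      5.617     0.0101
  Δ           -1.492      0.746      2.238
  eq          0.0499      6.363      2.248
  solve Keq expr → x = 0.746; check Q = 2.9040e+04
Then add 1.884 M of J.
Step 2:
                   B          J          G
  init        0.0499      8.247      2.248
  Δ         0.006527  -0.003264  -0.009791
  eq         0.05643      8.244      2.238
  solve Keq expr → x = -0.003264; check Q = 2.9040e+04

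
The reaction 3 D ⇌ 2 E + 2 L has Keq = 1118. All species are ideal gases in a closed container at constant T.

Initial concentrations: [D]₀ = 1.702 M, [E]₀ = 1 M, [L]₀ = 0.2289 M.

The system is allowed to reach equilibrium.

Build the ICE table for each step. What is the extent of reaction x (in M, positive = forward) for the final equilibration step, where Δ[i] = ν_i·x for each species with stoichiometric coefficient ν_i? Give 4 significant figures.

x = 0.508 M

Q₀ = 0.01063 vs Keq = 1118 ⇒ Q<K, forward
Step 1:
                   D          E          L
  init         1.702          1     0.2289
  Δ           -1.524      1.016      1.016
  eq          0.1779      2.016      1.245
  solve Keq expr → x = 0.508; check Q = 1118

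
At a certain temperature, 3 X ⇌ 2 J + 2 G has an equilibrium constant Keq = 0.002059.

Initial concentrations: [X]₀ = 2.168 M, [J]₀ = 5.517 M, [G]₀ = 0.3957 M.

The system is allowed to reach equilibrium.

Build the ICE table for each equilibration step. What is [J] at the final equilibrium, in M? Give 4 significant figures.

[J]_eq = 5.16 M

Q₀ = 0.4677 vs Keq = 0.002059 ⇒ Q>K, reverse
Step 1:
                    X           J           G
  Initial       2.168       5.517      0.3957
  Change       0.5349     -0.3566     -0.3566
  Equil         2.703        5.16     0.03908
  solve Keq expr → x = -0.1783; check Q = 0.002059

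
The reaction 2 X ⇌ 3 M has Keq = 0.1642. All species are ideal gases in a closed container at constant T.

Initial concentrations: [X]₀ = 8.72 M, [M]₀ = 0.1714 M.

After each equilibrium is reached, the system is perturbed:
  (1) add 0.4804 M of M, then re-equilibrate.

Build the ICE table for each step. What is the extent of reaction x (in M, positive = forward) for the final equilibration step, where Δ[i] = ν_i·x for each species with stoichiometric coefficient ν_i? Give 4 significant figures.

Q₀ = 6.6222e-05 vs Keq = 0.1642 ⇒ Q<K, forward
Step 1:
                    X           M
  init           8.72      0.1714
  Δ            -1.277       1.916
  eq            7.443       2.087
  solve Keq expr → x = 0.6387; check Q = 0.1642
Then add 0.4804 M of M.
Step 2:
                    X           M
  init          7.443       2.568
  Δ             0.285     -0.4275
  eq            7.728        2.14
  solve Keq expr → x = -0.1425; check Q = 0.1642

x = -0.1425 M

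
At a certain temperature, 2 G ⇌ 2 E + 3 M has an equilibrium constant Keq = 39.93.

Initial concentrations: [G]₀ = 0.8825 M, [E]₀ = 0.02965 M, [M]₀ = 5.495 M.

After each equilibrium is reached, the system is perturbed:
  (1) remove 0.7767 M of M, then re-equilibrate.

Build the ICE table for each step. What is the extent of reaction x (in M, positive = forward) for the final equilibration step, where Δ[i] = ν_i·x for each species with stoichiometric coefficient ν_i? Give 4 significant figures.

x = 0.01967 M

Q₀ = 0.1873 vs Keq = 39.93 ⇒ Q<K, forward
Step 1:
                  G         E         M
  Initial    0.8825   0.02965     5.495
  Change    -0.2509    0.2509    0.3763
  Equil      0.6316    0.2805     5.871
  solve Keq expr → x = 0.1254; check Q = 39.93
Then remove 0.7767 M of M.
Step 2:
                  G         E         M
  Initial    0.6316    0.2805     5.095
  Change   -0.03935   0.03935   0.05902
  Equil      0.5923    0.3199     5.154
  solve Keq expr → x = 0.01967; check Q = 39.93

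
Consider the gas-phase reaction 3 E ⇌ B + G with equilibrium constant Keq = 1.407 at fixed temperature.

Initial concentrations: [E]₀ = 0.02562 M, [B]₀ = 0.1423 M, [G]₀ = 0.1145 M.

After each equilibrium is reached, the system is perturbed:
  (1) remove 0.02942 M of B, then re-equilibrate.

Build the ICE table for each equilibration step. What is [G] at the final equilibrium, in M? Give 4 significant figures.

[G]_eq = 0.07196 M

Q₀ = 968.9 vs Keq = 1.407 ⇒ Q>K, reverse
Step 1:
                    E           B           G
  I           0.02562      0.1423      0.1145
  C            0.1406    -0.04685    -0.04685
  E            0.1662     0.09545     0.06765
  solve Keq expr → x = -0.04685; check Q = 1.407
Then remove 0.02942 M of B.
Step 2:
                    E           B           G
  I            0.1662     0.06603     0.06765
  C          -0.01295    0.004316    0.004316
  E            0.1532     0.07034     0.07196
  solve Keq expr → x = 0.004316; check Q = 1.407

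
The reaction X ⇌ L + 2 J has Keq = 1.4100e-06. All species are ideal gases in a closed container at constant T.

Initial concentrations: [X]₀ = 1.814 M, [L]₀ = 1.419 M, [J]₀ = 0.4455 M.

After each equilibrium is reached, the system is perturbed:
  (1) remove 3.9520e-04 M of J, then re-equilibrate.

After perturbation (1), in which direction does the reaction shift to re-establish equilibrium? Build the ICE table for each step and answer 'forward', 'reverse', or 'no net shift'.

Direction: forward

Q₀ = 0.1553 vs Keq = 1.4100e-06 ⇒ Q>K, reverse
Step 1:
                   X          L          J
  I            1.814      1.419     0.4455
  C            0.222     -0.222     -0.444
  E            2.036      1.197   0.001549
  solve Keq expr → x = -0.222; check Q = 1.4100e-06
Then remove 3.9520e-04 M of J.
Step 2:
                   X          L          J
  I            2.036      1.197   0.001153
  C       -1.9750e-04 1.9750e-04 3.9500e-04
  E            2.036      1.197   0.001548
  solve Keq expr → x = 1.9750e-04; check Q = 1.4100e-06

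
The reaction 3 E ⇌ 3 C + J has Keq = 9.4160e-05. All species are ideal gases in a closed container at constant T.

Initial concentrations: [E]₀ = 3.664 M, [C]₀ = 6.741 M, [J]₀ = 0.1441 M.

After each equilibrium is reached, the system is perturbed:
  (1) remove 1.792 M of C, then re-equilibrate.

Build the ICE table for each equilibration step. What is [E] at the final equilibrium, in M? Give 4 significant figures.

Q₀ = 0.8974 vs Keq = 9.4160e-05 ⇒ Q>K, reverse
Step 1:
                   E          C          J
  I            3.664      6.741     0.1441
  C           0.4322    -0.4322    -0.1441
  E            4.096      6.309 2.5774e-05
  solve Keq expr → x = -0.1441; check Q = 9.4160e-05
Then remove 1.792 M of C.
Step 2:
                   E          C          J
  I            4.096      4.517 2.5774e-05
  C       -1.3333e-04 1.3333e-04 4.4444e-05
  E            4.096      4.517 7.0218e-05
  solve Keq expr → x = 4.4444e-05; check Q = 9.4160e-05

[E]_eq = 4.096 M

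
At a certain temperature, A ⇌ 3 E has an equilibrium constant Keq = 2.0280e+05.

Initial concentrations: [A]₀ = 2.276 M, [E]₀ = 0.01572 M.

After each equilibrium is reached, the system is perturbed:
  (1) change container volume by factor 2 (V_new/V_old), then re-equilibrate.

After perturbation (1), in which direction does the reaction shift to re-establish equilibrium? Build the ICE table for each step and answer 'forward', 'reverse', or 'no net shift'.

Q₀ = 1.7068e-06 vs Keq = 2.0280e+05 ⇒ Q<K, forward
Step 1:
                  A         E
  I           2.276   0.01572
  C          -2.274     6.823
  E        0.001577     6.839
  solve Keq expr → x = 2.274; check Q = 2.0280e+05
Then change container volume by factor 2 (V_new/V_old).
Step 2:
                  A         E
  I       7.8864e-04     3.419
  C       -5.9117e-04  0.001774
  E       1.9747e-04     3.421
  solve Keq expr → x = 5.9117e-04; check Q = 2.0280e+05

Direction: forward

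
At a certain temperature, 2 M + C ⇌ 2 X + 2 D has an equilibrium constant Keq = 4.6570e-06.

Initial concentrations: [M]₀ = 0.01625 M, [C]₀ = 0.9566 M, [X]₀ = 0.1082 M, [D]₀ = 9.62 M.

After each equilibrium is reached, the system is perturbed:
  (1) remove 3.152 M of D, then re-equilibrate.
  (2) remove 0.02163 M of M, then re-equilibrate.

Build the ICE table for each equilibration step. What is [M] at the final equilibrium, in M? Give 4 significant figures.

[M]_eq = 0.1028 M

Q₀ = 4289 vs Keq = 4.6570e-06 ⇒ Q>K, reverse
Step 1:
                  M         C         X         D
  I         0.01625    0.9566    0.1082      9.62
  C          0.1082   0.05409   -0.1082   -0.1082
  E          0.1244     1.011 2.8379e-05     9.512
  solve Keq expr → x = -0.05409; check Q = 4.6570e-06
Then remove 3.152 M of D.
Step 2:
                  M         C         X         D
  I          0.1244     1.011 2.8379e-05      6.36
  C       -1.4060e-05 -7.0299e-06 1.4060e-05 1.4060e-05
  E          0.1244     1.011 4.2439e-05      6.36
  solve Keq expr → x = 7.0299e-06; check Q = 4.6570e-06
Then remove 0.02163 M of M.
Step 3:
                  M         C         X         D
  I          0.1028     1.011 4.2439e-05      6.36
  C       7.3759e-06 3.6880e-06 -7.3759e-06 -7.3759e-06
  E          0.1028     1.011 3.5063e-05      6.36
  solve Keq expr → x = -3.6880e-06; check Q = 4.6570e-06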